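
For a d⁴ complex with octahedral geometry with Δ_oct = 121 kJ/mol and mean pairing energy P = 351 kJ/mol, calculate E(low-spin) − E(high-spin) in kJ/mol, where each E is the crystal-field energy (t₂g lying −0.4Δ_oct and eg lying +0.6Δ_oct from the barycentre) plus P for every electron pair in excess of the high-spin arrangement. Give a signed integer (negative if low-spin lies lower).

In the high-spin limit (t₂g³ eg¹) the orbital term is -0.6Δ_oct = -73 kJ/mol, with no excess pairing.
For low-spin the configuration is t₂g⁴ eg⁰: orbital energy -1.6 × 121 = -194 kJ/mol, and 1 additional pair relative to high-spin adds 351 kJ/mol, giving 157 kJ/mol.
Thus E(LS) − E(HS) = 230 kJ/mol.

230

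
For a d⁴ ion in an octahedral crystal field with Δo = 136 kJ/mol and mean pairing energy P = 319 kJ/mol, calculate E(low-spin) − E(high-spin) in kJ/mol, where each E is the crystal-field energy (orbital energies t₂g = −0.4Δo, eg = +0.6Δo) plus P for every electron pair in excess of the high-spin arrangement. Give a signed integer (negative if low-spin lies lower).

183

In the high-spin limit (t₂g³ eg¹) the orbital term is -0.6Δo = -82 kJ/mol, with no excess pairing.
For low-spin the configuration is t₂g⁴ eg⁰: orbital energy -1.6 × 136 = -218 kJ/mol, and 1 additional pair relative to high-spin adds 319 kJ/mol, giving 101 kJ/mol.
E(LS) − E(HS) = 101 − (-82) = 183 kJ/mol.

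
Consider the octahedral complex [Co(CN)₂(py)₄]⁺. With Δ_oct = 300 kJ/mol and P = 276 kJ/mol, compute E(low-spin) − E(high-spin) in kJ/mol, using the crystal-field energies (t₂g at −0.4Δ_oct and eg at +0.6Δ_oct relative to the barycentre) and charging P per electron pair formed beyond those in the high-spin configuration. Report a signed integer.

Ligand charges: 2×(-1) from CN⁻ and 4×(+0) from py sum to -2; with overall charge +1, Co is +3.
Co sits in group 9; removing 3 electrons leaves Co³⁺ with 9 − 3 = 6 d electrons.
High-spin d⁶ fills as t₂g⁴ eg² with CFSE 4(−0.4) + 2(+0.6) = -0.4Δ_oct = -120 kJ/mol.
For low-spin the configuration is t₂g⁶ eg⁰: orbital energy -2.4 × 300 = -720 kJ/mol, and 2 additional pairs relative to high-spin add 552 kJ/mol, giving -168 kJ/mol.
Thus E(LS) − E(HS) = -48 kJ/mol.

-48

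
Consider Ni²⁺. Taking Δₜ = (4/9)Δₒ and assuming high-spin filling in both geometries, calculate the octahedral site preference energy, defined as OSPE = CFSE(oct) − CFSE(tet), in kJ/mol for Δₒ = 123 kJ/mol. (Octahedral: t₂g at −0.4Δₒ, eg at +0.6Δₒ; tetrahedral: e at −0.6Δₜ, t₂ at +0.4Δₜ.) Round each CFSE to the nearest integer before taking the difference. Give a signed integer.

Group 10 minus oxidation state +2 gives a d⁸ configuration for Ni²⁺.
In an octahedral site d⁸ (HS) is t2g^6 e_g^2, giving CFSE(oct) = -1.2Δₒ = -148 kJ/mol.
In a tetrahedral site the filling is e^4 t2^4: CFSE(tet) = -0.8Δₜ = -0.8 × (4/9)(123) = -44 kJ/mol.
OSPE = -148 − (-44) = -104 kJ/mol.

-104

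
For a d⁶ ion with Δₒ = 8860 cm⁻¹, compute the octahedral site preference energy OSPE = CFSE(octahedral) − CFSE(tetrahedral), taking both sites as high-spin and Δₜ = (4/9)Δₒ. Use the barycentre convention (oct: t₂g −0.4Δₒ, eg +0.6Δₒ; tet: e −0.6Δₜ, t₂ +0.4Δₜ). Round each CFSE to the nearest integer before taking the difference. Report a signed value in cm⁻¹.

In an octahedral site d⁶ (HS) is t₂g⁴ eg², giving CFSE(oct) = -0.4Δₒ = -3544 cm⁻¹.
Tetrahedral e³ t₂³ gives -0.6Δₜ = -0.6 × (4/9) × 8860 = -2363 cm⁻¹.
OSPE = -3544 − (-2363) = -1181 cm⁻¹.

-1181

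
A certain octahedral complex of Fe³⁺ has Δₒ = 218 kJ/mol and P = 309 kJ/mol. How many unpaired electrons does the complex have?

Group 8 minus oxidation state +3 gives a d⁵ configuration for Fe³⁺.
Here Δₒ < P (218 < 309), so the high-spin state is favoured.
Configuration: t2g^3 e_g^2.
Unpaired electrons: 5.

5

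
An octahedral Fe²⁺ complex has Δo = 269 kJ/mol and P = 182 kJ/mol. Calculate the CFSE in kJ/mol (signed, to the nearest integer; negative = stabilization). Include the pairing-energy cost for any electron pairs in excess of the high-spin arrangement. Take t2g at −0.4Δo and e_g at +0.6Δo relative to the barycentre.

Fe sits in group 8; removing 2 electrons leaves Fe²⁺ with 8 − 2 = 6 d electrons.
Δo > P, so pairing is preferred: the ground state is low-spin.
Configuration: t2g^6 e_g^0.
Orbital CFSE = -2.4Δo = -2.4 × 269 = -646 kJ/mol.
Excess pairs vs high-spin: 3 − 1 = 2; pairing cost = +364 kJ/mol.
Net CFSE = -646 + 364 = -282 kJ/mol.

-282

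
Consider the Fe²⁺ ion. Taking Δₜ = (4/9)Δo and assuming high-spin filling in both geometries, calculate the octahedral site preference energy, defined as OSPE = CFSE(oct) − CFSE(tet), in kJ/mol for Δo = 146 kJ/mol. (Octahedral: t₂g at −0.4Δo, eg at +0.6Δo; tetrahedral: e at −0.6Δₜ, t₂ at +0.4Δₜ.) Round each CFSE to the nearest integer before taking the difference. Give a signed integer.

-19

Fe²⁺: group 8, so d-count = 8 − 2 = 6.
Octahedral (high-spin): t₂g⁴ eg², CFSE = 4(−0.4) + 2(+0.6) = -0.4Δo = -0.4 × 146 = -58 kJ/mol.
In a tetrahedral site the filling is e³ t₂³: CFSE(tet) = -0.6Δₜ = -0.6 × (4/9)(146) = -39 kJ/mol.
Subtracting, OSPE = -58 − (-39) = -19 kJ/mol.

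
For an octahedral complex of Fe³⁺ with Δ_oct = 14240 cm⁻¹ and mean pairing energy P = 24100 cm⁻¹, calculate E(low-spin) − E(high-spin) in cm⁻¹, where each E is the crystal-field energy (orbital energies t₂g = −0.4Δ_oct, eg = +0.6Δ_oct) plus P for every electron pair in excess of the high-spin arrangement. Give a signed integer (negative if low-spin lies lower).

Fe is in group 8, so Fe³⁺ is d⁵ (8 − 3 = 5).
High-spin: t₂g³ eg², CFSE = 0.0Δ_oct = 0 cm⁻¹.
Low-spin t₂g⁵ eg⁰ gives -2.0Δ_oct = -28480 cm⁻¹, but forming 2 extra pairs costs 2P = 48200 cm⁻¹, so E(LS) = -28480 + 48200 = 19720 cm⁻¹.
Thus E(LS) − E(HS) = 19720 cm⁻¹.

19720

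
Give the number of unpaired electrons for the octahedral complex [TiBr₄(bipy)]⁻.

1

Ligand charges: 4×(-1) from Br⁻ and 1×(+0) from bipy sum to -4; with overall charge -1, Ti is +3.
Ti is in group 4, so Ti³⁺ is d¹ (4 − 3 = 1).
Configuration: t₂g¹ eg⁰, giving 1 unpaired electron.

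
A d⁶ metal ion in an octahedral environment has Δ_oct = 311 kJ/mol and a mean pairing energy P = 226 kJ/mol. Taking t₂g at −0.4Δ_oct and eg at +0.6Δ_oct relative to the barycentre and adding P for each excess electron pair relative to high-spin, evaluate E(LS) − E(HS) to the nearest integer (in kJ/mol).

-170

High-spin d⁶ fills as t₂g⁴ eg² with CFSE 4(−0.4) + 2(+0.6) = -0.4Δ_oct = -124 kJ/mol.
For low-spin the configuration is t₂g⁶ eg⁰: orbital energy -2.4 × 311 = -746 kJ/mol, and 2 additional pairs relative to high-spin add 452 kJ/mol, giving -294 kJ/mol.
E(LS) − E(HS) = -294 − (-124) = -170 kJ/mol.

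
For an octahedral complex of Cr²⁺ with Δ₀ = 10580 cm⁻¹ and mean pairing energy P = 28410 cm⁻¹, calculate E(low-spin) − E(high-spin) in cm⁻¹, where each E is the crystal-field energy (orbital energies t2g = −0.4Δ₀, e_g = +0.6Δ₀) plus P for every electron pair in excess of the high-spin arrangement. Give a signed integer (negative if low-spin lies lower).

Group 6 minus oxidation state +2 gives a d⁴ configuration for Cr²⁺.
High-spin: t2g^3 e_g^1, CFSE = -0.6Δ₀ = -6348 cm⁻¹.
Low-spin t2g^4 e_g^0 gives -1.6Δ₀ = -16928 cm⁻¹, but forming 1 extra pair costs 1P = 28410 cm⁻¹, so E(LS) = -16928 + 28410 = 11482 cm⁻¹.
Thus E(LS) − E(HS) = 17830 cm⁻¹.

17830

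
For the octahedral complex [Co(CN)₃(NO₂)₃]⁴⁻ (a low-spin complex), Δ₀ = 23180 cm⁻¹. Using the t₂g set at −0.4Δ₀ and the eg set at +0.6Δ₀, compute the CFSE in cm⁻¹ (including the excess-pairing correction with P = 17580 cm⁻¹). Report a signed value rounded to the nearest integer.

Ligand charges: 3×(-1) from CN⁻ and 3×(-1) from NO₂⁻ sum to -6; with overall charge -4, Co is +2.
Group 9 minus oxidation state +2 gives a d⁷ configuration for Co²⁺.
Configuration: t₂g⁶ eg¹.
The orbital stabilization is -1.8Δ₀ = -1.8 × 23180 = -41724 cm⁻¹.
Relative to high-spin t₂g⁵ eg² (2 paired), the low-spin configuration has 1 additional pair, contributing +1 × 17580 = +17580 cm⁻¹.
Overall CFSE = -41724 + 17580 = -24144 cm⁻¹.

-24144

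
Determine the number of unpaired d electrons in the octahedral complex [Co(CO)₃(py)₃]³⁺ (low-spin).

0

Ligand charges: 3×(+0) from CO and 3×(+0) from py sum to +0; with overall charge +3, Co is +3.
Co sits in group 9; removing 3 electrons leaves Co³⁺ with 9 − 3 = 6 d electrons.
Configuration: t₂g⁶ eg⁰, giving 0 unpaired electrons.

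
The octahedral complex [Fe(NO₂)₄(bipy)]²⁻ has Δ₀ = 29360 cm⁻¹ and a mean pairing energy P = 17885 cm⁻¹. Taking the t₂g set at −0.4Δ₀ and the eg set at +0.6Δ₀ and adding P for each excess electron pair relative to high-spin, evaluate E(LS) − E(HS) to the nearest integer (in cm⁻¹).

-22950

Ligand charges: 4×(-1) from NO₂⁻ and 1×(+0) from bipy sum to -4; with overall charge -2, Fe is +2.
Fe²⁺: group 8, so d-count = 8 − 2 = 6.
High-spin: t₂g⁴ eg², CFSE = -0.4Δ₀ = -11744 cm⁻¹.
For low-spin the configuration is t₂g⁶ eg⁰: orbital energy -2.4 × 29360 = -70464 cm⁻¹, and 2 additional pairs relative to high-spin add 35770 cm⁻¹, giving -34694 cm⁻¹.
E(LS) − E(HS) = -34694 − (-11744) = -22950 cm⁻¹.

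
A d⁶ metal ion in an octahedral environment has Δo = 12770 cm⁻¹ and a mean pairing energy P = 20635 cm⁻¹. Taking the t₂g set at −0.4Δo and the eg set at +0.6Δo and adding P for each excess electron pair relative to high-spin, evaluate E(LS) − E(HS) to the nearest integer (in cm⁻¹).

15730

High-spin d⁶ fills as t₂g⁴ eg² with CFSE 4(−0.4) + 2(+0.6) = -0.4Δo = -5108 cm⁻¹.
Low-spin t₂g⁶ eg⁰ gives -2.4Δo = -30648 cm⁻¹, but forming 2 extra pairs costs 2P = 41270 cm⁻¹, so E(LS) = -30648 + 41270 = 10622 cm⁻¹.
E(LS) − E(HS) = 10622 − (-5108) = 15730 cm⁻¹.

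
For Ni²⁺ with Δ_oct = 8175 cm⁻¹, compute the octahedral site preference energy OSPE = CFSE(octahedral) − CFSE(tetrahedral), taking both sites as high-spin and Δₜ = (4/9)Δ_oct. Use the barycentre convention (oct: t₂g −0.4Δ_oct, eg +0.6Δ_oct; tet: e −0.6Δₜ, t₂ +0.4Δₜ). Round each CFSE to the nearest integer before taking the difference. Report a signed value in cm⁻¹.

-6903

Group 10 minus oxidation state +2 gives a d⁸ configuration for Ni²⁺.
Octahedral (high-spin): t2g^6 e_g^2, CFSE = 6(−0.4) + 2(+0.6) = -1.2Δ_oct = -1.2 × 8175 = -9810 cm⁻¹.
In a tetrahedral site the filling is e^4 t2^4: CFSE(tet) = -0.8Δₜ = -0.8 × (4/9)(8175) = -2907 cm⁻¹.
OSPE = CFSE(oct) − CFSE(tet) = -9810 − (-2907) = -6903 cm⁻¹.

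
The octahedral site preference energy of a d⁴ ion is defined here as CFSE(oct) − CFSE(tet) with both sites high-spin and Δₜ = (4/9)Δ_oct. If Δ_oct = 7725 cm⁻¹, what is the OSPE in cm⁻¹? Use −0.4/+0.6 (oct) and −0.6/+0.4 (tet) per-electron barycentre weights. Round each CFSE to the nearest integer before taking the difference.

-3262

Octahedral high-spin t₂g³ eg¹: CFSE = -0.6 × 7725 = -4635 cm⁻¹.
In a tetrahedral site the filling is e² t₂²: CFSE(tet) = -0.4Δₜ = -0.4 × (4/9)(7725) = -1373 cm⁻¹.
OSPE = -4635 − (-1373) = -3262 cm⁻¹.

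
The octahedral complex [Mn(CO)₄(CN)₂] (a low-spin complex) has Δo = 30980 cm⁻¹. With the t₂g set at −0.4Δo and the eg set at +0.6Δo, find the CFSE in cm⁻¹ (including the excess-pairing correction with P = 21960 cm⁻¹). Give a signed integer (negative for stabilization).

-18040

Ligand charges: 4×(+0) from CO and 2×(-1) from CN⁻ sum to -2; with overall charge +0, Mn is +2.
Mn is in group 7, so Mn²⁺ is d⁵ (7 − 2 = 5).
Electron filling gives t₂g⁵ eg⁰.
Orbital CFSE = 5(-0.4) + 0(0.6) = -2.0Δo = -2.0 × 30980 = -61960 cm⁻¹.
High-spin d⁵ would be t₂g³ eg² with 0 pairs; low-spin has 2, so 2 excess pairs cost +2P = +43920 cm⁻¹.
Overall CFSE = -61960 + 43920 = -18040 cm⁻¹.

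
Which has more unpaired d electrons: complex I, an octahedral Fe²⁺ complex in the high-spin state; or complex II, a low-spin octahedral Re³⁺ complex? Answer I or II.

I: Fe is in group 8, so Fe²⁺ is d⁶ (8 − 2 = 6); t₂g⁴ eg² → 4 unpaired.
II: Group 7 minus oxidation state +3 gives a d⁴ configuration for Re³⁺; t2g^4 e_g^0 → 2 unpaired.
So I has more unpaired electrons.

I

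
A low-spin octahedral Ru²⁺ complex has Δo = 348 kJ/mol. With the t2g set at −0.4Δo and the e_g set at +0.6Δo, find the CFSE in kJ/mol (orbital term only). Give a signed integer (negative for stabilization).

Ru is in group 8, so Ru²⁺ is d⁶ (8 − 2 = 6).
Electron filling gives t2g^6 e_g^0.
Orbital CFSE = 6(-0.4) + 0(0.6) = -2.4Δo = -2.4 × 348 = -835 kJ/mol.

-835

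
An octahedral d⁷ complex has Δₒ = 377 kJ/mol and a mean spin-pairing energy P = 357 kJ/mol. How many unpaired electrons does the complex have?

1

With Δₒ > P the complex is low-spin.
That gives t₂g⁶ eg¹.
Unpaired electrons: 1.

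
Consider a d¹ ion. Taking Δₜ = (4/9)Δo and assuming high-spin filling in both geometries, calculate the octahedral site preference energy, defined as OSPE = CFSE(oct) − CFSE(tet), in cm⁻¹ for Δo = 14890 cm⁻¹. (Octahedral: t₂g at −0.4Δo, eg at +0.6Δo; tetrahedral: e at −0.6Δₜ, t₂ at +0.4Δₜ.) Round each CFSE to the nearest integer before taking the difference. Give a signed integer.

-1985

In an octahedral site d¹ (HS) is t₂g¹ eg⁰, giving CFSE(oct) = -0.4Δo = -5956 cm⁻¹.
In a tetrahedral site the filling is e¹ t₂⁰: CFSE(tet) = -0.6Δₜ = -0.6 × (4/9)(14890) = -3971 cm⁻¹.
OSPE = -5956 − (-3971) = -1985 cm⁻¹.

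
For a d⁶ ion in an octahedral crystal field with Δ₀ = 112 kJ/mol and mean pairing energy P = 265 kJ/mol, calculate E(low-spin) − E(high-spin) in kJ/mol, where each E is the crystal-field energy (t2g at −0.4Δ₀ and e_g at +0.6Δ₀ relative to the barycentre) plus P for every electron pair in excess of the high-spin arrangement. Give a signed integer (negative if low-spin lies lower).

In the high-spin limit (t2g^4 e_g^2) the orbital term is -0.4Δ₀ = -45 kJ/mol, with no excess pairing.
For low-spin the configuration is t2g^6 e_g^0: orbital energy -2.4 × 112 = -269 kJ/mol, and 2 additional pairs relative to high-spin add 530 kJ/mol, giving 261 kJ/mol.
The difference is 261 − (-45) = 306 kJ/mol, so high-spin lies lower.

306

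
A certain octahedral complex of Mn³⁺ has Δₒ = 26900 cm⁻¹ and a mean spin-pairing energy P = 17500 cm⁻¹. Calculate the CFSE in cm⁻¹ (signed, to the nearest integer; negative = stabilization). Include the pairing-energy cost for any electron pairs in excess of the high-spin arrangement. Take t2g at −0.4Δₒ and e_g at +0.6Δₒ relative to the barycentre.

Group 7 minus oxidation state +3 gives a d⁴ configuration for Mn³⁺.
Here Δₒ > P (26900 > 17500), so the low-spin state is favoured.
Configuration: t2g^4 e_g^0.
Orbital CFSE = -1.6Δₒ = -1.6 × 26900 = -43040 cm⁻¹.
Excess pairs vs high-spin: 1 − 0 = 1; pairing cost = +17500 cm⁻¹.
Net CFSE = -43040 + 17500 = -25540 cm⁻¹.

-25540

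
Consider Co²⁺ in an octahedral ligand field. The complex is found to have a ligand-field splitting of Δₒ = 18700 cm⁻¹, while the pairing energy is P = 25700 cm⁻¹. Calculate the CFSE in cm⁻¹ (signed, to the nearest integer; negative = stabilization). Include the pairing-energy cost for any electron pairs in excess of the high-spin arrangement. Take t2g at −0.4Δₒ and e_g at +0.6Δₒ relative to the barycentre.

Co sits in group 9; removing 2 electrons leaves Co²⁺ with 9 − 2 = 7 d electrons.
With Δₒ < P the complex is high-spin.
Filling d⁷ accordingly: t2g^5 e_g^2.
Orbital CFSE = -0.8Δₒ = -0.8 × 18700 = -14960 cm⁻¹.
High-spin has no excess pairs, so no pairing correction applies.

-14960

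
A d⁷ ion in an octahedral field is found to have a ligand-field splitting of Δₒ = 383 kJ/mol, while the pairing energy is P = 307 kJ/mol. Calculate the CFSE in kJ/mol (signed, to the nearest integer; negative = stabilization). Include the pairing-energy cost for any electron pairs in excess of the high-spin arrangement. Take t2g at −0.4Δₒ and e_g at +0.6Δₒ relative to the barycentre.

-382

With Δₒ > P the complex is low-spin.
Configuration: t2g^6 e_g^1.
Orbital CFSE = -1.8Δₒ = -1.8 × 383 = -689 kJ/mol.
Excess pairs vs high-spin: 3 − 2 = 1; pairing cost = +307 kJ/mol.
Net CFSE = -689 + 307 = -382 kJ/mol.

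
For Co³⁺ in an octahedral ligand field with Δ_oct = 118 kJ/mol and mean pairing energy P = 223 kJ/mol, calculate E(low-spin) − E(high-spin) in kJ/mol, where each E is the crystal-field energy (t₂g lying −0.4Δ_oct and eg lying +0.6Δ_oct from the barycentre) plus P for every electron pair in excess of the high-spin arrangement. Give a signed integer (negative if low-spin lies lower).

Co sits in group 9; removing 3 electrons leaves Co³⁺ with 9 − 3 = 6 d electrons.
In the high-spin limit (t₂g⁴ eg²) the orbital term is -0.4Δ_oct = -47 kJ/mol, with no excess pairing.
Low-spin t₂g⁶ eg⁰ gives -2.4Δ_oct = -283 kJ/mol, but forming 2 extra pairs costs 2P = 446 kJ/mol, so E(LS) = -283 + 446 = 163 kJ/mol.
The difference is 163 − (-47) = 210 kJ/mol, so high-spin lies lower.

210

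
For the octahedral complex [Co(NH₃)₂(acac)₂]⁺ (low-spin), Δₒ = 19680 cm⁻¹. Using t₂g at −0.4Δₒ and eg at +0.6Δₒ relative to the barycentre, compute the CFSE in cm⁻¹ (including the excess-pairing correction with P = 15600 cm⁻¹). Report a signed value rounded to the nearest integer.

Ligand charges: 2×(+0) from NH₃ and 2×(-1) from acac⁻ sum to -2; with overall charge +1, Co is +3.
Co³⁺: group 9, so d-count = 9 − 3 = 6.
The d⁶ electrons fill as t₂g⁶ eg⁰.
CFSE(orbital) = 6×(-0.4Δₒ) + 0×(0.6Δₒ) = -2.4Δₒ; with Δₒ = 19680 cm⁻¹ that is -47232 cm⁻¹.
Pairing penalty: 3 pairs vs 1 in the high-spin reference → 2 extra × P = 31200 cm⁻¹.
Net CFSE = -47232 + 31200 = -16032 cm⁻¹.

-16032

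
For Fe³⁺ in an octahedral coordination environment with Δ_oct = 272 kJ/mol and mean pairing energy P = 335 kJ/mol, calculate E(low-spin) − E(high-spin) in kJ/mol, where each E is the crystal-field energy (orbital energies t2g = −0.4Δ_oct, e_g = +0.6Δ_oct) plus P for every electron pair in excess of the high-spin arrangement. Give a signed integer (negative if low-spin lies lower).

Group 8 minus oxidation state +3 gives a d⁵ configuration for Fe³⁺.
High-spin: t2g^3 e_g^2, CFSE = 0.0Δ_oct = 0 kJ/mol.
For low-spin the configuration is t2g^5 e_g^0: orbital energy -2.0 × 272 = -544 kJ/mol, and 2 additional pairs relative to high-spin add 670 kJ/mol, giving 126 kJ/mol.
Thus E(LS) − E(HS) = 126 kJ/mol.

126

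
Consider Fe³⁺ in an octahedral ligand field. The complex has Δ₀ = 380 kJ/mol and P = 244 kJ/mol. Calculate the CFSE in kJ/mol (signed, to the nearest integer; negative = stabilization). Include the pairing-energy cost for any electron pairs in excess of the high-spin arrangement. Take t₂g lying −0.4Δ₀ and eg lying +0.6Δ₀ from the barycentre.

-272

Group 8 minus oxidation state +3 gives a d⁵ configuration for Fe³⁺.
With Δ₀ > P the complex is low-spin.
Configuration: t₂g⁵ eg⁰.
Orbital CFSE = -2.0Δ₀ = -2.0 × 380 = -760 kJ/mol.
Excess pairs vs high-spin: 2 − 0 = 2; pairing cost = +488 kJ/mol.
Net CFSE = -760 + 488 = -272 kJ/mol.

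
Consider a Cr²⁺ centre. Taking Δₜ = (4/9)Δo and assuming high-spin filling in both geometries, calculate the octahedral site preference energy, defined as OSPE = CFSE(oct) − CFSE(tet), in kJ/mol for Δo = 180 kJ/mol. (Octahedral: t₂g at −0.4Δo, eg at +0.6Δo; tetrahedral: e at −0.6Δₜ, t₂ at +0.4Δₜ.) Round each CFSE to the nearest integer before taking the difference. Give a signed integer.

Cr²⁺: group 6, so d-count = 6 − 2 = 4.
In an octahedral site d⁴ (HS) is t₂g³ eg¹, giving CFSE(oct) = -0.6Δo = -108 kJ/mol.
Tetrahedral: e² t₂², CFSE = 2(−0.6) + 2(+0.4) = -0.4Δₜ = -0.4 × (4/9) × 180 = -32 kJ/mol.
OSPE = CFSE(oct) − CFSE(tet) = -108 − (-32) = -76 kJ/mol.

-76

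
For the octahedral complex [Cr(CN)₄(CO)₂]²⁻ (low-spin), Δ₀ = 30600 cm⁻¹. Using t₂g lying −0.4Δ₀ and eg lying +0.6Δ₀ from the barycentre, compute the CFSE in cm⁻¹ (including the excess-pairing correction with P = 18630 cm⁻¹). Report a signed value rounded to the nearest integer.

Ligand charges: 4×(-1) from CN⁻ and 2×(+0) from CO sum to -4; with overall charge -2, Cr is +2.
Cr²⁺: group 6, so d-count = 6 − 2 = 4.
Electron filling gives t₂g⁴ eg⁰.
The orbital stabilization is -1.6Δ₀ = -1.6 × 30600 = -48960 cm⁻¹.
Relative to high-spin t₂g³ eg¹ (0 paired), the low-spin configuration has 1 additional pair, contributing +1 × 18630 = +18630 cm⁻¹.
Combining: -48960 + 18630 = -30330 cm⁻¹.

-30330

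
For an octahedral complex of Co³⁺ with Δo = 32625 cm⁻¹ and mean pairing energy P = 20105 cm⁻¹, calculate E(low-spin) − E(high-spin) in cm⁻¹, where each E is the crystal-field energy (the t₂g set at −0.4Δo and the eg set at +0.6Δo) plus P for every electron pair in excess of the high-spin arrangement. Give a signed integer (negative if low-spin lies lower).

Co³⁺: group 9, so d-count = 9 − 3 = 6.
In the high-spin limit (t₂g⁴ eg²) the orbital term is -0.4Δo = -13050 cm⁻¹, with no excess pairing.
Low-spin: t₂g⁶ eg⁰, orbital CFSE = -2.4Δo = -78300 cm⁻¹; plus 2 excess pairs × P = +40210 cm⁻¹; total -38090 cm⁻¹.
Thus E(LS) − E(HS) = -25040 cm⁻¹.

-25040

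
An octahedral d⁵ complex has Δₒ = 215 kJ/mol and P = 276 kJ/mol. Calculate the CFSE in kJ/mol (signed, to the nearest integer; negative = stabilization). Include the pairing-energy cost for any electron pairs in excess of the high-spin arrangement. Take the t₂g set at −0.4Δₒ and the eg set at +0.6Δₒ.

Since Δₒ = 215 kJ/mol < P = 276 kJ/mol, the complex adopts the high-spin configuration.
Configuration: t₂g³ eg².
Orbital CFSE = 0.0Δₒ = 0.0 × 215 = 0 kJ/mol.
High-spin has no excess pairs, so no pairing correction applies.

0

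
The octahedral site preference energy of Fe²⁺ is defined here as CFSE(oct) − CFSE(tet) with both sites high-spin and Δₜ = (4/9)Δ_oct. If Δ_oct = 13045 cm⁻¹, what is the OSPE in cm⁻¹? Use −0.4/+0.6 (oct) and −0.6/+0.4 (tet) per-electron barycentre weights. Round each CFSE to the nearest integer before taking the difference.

-1739

Fe²⁺: group 8, so d-count = 8 − 2 = 6.
Octahedral (high-spin): t₂g⁴ eg², CFSE = 4(−0.4) + 2(+0.6) = -0.4Δ_oct = -0.4 × 13045 = -5218 cm⁻¹.
Tetrahedral: e³ t₂³, CFSE = 3(−0.6) + 3(+0.4) = -0.6Δₜ = -0.6 × (4/9) × 13045 = -3479 cm⁻¹.
OSPE = -5218 − (-3479) = -1739 cm⁻¹.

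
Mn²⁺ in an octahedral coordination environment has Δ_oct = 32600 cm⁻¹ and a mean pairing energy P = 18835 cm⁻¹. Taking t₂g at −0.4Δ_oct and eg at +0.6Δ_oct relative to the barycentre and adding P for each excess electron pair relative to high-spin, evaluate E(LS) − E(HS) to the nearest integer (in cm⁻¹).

Group 7 minus oxidation state +2 gives a d⁵ configuration for Mn²⁺.
In the high-spin limit (t₂g³ eg²) the orbital term is 0.0Δ_oct = 0 cm⁻¹, with no excess pairing.
For low-spin the configuration is t₂g⁵ eg⁰: orbital energy -2.0 × 32600 = -65200 cm⁻¹, and 2 additional pairs relative to high-spin add 37670 cm⁻¹, giving -27530 cm⁻¹.
Thus E(LS) − E(HS) = -27530 cm⁻¹.

-27530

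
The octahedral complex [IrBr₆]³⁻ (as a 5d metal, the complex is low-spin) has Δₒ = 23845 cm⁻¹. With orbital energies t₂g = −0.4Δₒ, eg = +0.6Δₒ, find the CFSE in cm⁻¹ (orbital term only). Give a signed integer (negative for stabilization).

-57228

Each Br⁻ contributes -1; 6 × (-1) = -6. With overall charge -3, Ir is in the +3 oxidation state.
Ir sits in group 9; removing 3 electrons leaves Ir³⁺ with 9 − 3 = 6 d electrons.
The d⁶ electrons fill as t₂g⁶ eg⁰.
CFSE(orbital) = 6×(-0.4Δₒ) + 0×(0.6Δₒ) = -2.4Δₒ; with Δₒ = 23845 cm⁻¹ that is -57228 cm⁻¹.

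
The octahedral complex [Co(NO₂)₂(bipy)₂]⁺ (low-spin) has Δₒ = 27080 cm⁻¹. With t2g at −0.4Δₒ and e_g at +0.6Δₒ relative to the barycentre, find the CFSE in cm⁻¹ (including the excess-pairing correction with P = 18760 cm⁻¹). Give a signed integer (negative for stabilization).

Ligand charges: 2×(-1) from NO₂⁻ and 2×(+0) from bipy sum to -2; with overall charge +1, Co is +3.
Co sits in group 9; removing 3 electrons leaves Co³⁺ with 9 − 3 = 6 d electrons.
Electron filling gives t2g^6 e_g^0.
Orbital CFSE = 6(-0.4) + 0(0.6) = -2.4Δₒ = -2.4 × 27080 = -64992 cm⁻¹.
Pairing penalty: 3 pairs vs 1 in the high-spin reference → 2 extra × P = 37520 cm⁻¹.
Overall CFSE = -64992 + 37520 = -27472 cm⁻¹.

-27472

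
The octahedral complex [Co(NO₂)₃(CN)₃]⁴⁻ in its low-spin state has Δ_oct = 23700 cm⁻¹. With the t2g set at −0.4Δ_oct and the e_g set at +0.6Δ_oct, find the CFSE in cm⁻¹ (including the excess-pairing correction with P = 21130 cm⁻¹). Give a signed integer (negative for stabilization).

-21530

Ligand charges: 3×(-1) from NO₂⁻ and 3×(-1) from CN⁻ sum to -6; with overall charge -4, Co is +2.
Co is in group 9, so Co²⁺ is d⁷ (9 − 2 = 7).
The d⁷ electrons fill as t2g^6 e_g^1.
The orbital stabilization is -1.8Δ_oct = -1.8 × 23700 = -42660 cm⁻¹.
Pairing penalty: 3 pairs vs 2 in the high-spin reference → 1 extra × P = 21130 cm⁻¹.
Overall CFSE = -42660 + 21130 = -21530 cm⁻¹.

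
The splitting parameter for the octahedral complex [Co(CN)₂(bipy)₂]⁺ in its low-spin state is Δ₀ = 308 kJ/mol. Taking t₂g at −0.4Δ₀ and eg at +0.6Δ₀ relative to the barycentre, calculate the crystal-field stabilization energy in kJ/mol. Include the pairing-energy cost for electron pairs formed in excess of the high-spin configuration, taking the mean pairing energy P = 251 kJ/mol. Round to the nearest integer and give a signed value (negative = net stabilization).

-237

Ligand charges: 2×(-1) from CN⁻ and 2×(+0) from bipy sum to -2; with overall charge +1, Co is +3.
Group 9 minus oxidation state +3 gives a d⁶ configuration for Co³⁺.
The d⁶ electrons fill as t₂g⁶ eg⁰.
Orbital CFSE = 6(-0.4) + 0(0.6) = -2.4Δ₀ = -2.4 × 308 = -739 kJ/mol.
Pairing penalty: 3 pairs vs 1 in the high-spin reference → 2 extra × P = 502 kJ/mol.
Combining: -739 + 502 = -237 kJ/mol.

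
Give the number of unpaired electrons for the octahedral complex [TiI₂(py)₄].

Ligand charges: 2×(-1) from I⁻ and 4×(+0) from py sum to -2; with overall charge +0, Ti is +2.
Ti is in group 4, so Ti²⁺ is d² (4 − 2 = 2).
Configuration: t2g^2 e_g^0, giving 2 unpaired electrons.

2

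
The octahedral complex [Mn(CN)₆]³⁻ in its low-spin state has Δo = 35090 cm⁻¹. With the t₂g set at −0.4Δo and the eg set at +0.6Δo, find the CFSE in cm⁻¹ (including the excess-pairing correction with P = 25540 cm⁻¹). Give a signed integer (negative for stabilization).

-30604

Each CN⁻ contributes -1; 6 × (-1) = -6. With overall charge -3, Mn is in the +3 oxidation state.
Mn is in group 7, so Mn³⁺ is d⁴ (7 − 3 = 4).
The d⁴ electrons fill as t₂g⁴ eg⁰.
Orbital CFSE = 4(-0.4) + 0(0.6) = -1.6Δo = -1.6 × 35090 = -56144 cm⁻¹.
Pairing penalty: 1 pair vs 0 in the high-spin reference → 1 extra × P = 25540 cm⁻¹.
Overall CFSE = -56144 + 25540 = -30604 cm⁻¹.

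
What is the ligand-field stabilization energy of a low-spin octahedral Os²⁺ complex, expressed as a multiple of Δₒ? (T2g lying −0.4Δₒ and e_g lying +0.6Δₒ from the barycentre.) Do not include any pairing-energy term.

-2.4 Δₒ

Os²⁺: group 8, so d-count = 8 − 2 = 6.
Configuration: t2g^6 e_g^0.
CFSE = 6(-0.4Δₒ) + 0(0.6Δₒ) = -2.4Δₒ + 0.0Δₒ = -2.4Δₒ.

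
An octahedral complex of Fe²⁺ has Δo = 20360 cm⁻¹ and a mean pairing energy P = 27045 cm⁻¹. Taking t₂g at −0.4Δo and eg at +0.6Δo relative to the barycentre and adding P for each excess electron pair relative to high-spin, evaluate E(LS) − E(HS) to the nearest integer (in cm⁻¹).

13370

Fe sits in group 8; removing 2 electrons leaves Fe²⁺ with 8 − 2 = 6 d electrons.
In the high-spin limit (t₂g⁴ eg²) the orbital term is -0.4Δo = -8144 cm⁻¹, with no excess pairing.
Low-spin t₂g⁶ eg⁰ gives -2.4Δo = -48864 cm⁻¹, but forming 2 extra pairs costs 2P = 54090 cm⁻¹, so E(LS) = -48864 + 54090 = 5226 cm⁻¹.
E(LS) − E(HS) = 5226 − (-8144) = 13370 cm⁻¹.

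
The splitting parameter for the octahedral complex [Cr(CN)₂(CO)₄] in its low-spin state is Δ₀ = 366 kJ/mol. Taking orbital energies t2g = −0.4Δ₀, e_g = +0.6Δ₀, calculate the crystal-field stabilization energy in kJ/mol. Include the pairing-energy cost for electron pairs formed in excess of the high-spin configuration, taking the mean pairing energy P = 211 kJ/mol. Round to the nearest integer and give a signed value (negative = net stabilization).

Ligand charges: 2×(-1) from CN⁻ and 4×(+0) from CO sum to -2; with overall charge +0, Cr is +2.
Cr²⁺: group 6, so d-count = 6 − 2 = 4.
Configuration: t2g^4 e_g^0.
The orbital stabilization is -1.6Δ₀ = -1.6 × 366 = -586 kJ/mol.
Pairing penalty: 1 pair vs 0 in the high-spin reference → 1 extra × P = 211 kJ/mol.
Net CFSE = -586 + 211 = -375 kJ/mol.

-375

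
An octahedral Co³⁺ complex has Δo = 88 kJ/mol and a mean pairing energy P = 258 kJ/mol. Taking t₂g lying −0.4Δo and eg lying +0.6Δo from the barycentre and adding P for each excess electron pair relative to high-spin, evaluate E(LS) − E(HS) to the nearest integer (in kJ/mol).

340

Co sits in group 9; removing 3 electrons leaves Co³⁺ with 9 − 3 = 6 d electrons.
In the high-spin limit (t₂g⁴ eg²) the orbital term is -0.4Δo = -35 kJ/mol, with no excess pairing.
Low-spin t₂g⁶ eg⁰ gives -2.4Δo = -211 kJ/mol, but forming 2 extra pairs costs 2P = 516 kJ/mol, so E(LS) = -211 + 516 = 305 kJ/mol.
E(LS) − E(HS) = 305 − (-35) = 340 kJ/mol.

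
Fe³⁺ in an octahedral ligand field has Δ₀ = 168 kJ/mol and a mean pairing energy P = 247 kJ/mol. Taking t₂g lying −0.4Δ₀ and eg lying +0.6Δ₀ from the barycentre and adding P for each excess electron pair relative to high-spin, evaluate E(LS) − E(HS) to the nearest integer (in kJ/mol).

158

Fe³⁺: group 8, so d-count = 8 − 3 = 5.
In the high-spin limit (t₂g³ eg²) the orbital term is 0.0Δ₀ = 0 kJ/mol, with no excess pairing.
Low-spin: t₂g⁵ eg⁰, orbital CFSE = -2.0Δ₀ = -336 kJ/mol; plus 2 excess pairs × P = +494 kJ/mol; total 158 kJ/mol.
E(LS) − E(HS) = 158 − (0) = 158 kJ/mol.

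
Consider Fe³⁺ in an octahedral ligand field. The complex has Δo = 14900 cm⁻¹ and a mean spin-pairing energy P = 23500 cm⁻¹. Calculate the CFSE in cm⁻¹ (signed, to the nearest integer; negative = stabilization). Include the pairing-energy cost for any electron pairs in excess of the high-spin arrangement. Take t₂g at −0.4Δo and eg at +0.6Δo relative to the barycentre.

0

Fe³⁺: group 8, so d-count = 8 − 3 = 5.
Since Δo = 14900 cm⁻¹ < P = 23500 cm⁻¹, the complex adopts the high-spin configuration.
That gives t₂g³ eg².
Orbital CFSE = 0.0Δo = 0.0 × 14900 = 0 cm⁻¹.
High-spin has no excess pairs, so no pairing correction applies.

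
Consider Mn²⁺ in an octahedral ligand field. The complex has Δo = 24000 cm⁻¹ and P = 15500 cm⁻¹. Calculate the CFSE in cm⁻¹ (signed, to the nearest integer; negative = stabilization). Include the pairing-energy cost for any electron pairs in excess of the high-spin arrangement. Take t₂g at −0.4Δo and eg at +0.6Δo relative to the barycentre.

-17000

Mn is in group 7, so Mn²⁺ is d⁵ (7 − 2 = 5).
Δo > P, so pairing is preferred: the ground state is low-spin.
That gives t₂g⁵ eg⁰.
Orbital CFSE = -2.0Δo = -2.0 × 24000 = -48000 cm⁻¹.
Excess pairs vs high-spin: 2 − 0 = 2; pairing cost = +31000 cm⁻¹.
Net CFSE = -48000 + 31000 = -17000 cm⁻¹.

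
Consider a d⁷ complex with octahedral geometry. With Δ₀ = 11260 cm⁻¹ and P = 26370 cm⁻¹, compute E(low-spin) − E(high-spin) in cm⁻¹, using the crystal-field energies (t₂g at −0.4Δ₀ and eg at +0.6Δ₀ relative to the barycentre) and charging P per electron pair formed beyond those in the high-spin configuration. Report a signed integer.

15110

In the high-spin limit (t₂g⁵ eg²) the orbital term is -0.8Δ₀ = -9008 cm⁻¹, with no excess pairing.
For low-spin the configuration is t₂g⁶ eg¹: orbital energy -1.8 × 11260 = -20268 cm⁻¹, and 1 additional pair relative to high-spin adds 26370 cm⁻¹, giving 6102 cm⁻¹.
The difference is 6102 − (-9008) = 15110 cm⁻¹, so high-spin lies lower.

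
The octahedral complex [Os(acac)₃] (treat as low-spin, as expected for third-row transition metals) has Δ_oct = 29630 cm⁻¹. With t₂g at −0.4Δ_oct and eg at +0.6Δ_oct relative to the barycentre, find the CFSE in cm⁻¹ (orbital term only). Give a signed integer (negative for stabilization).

-59260

Each acac⁻ contributes -1; 3 × (-1) = -3. With overall charge +0, Os is in the +3 oxidation state.
Group 8 minus oxidation state +3 gives a d⁵ configuration for Os³⁺.
Configuration: t₂g⁵ eg⁰.
The orbital stabilization is -2.0Δ_oct = -2.0 × 29630 = -59260 cm⁻¹.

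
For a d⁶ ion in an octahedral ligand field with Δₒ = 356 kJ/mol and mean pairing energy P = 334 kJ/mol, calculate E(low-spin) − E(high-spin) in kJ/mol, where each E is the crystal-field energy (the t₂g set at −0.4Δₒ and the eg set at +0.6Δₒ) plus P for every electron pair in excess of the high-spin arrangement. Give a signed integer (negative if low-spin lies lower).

-44

In the high-spin limit (t₂g⁴ eg²) the orbital term is -0.4Δₒ = -142 kJ/mol, with no excess pairing.
Low-spin t₂g⁶ eg⁰ gives -2.4Δₒ = -854 kJ/mol, but forming 2 extra pairs costs 2P = 668 kJ/mol, so E(LS) = -854 + 668 = -186 kJ/mol.
Thus E(LS) − E(HS) = -44 kJ/mol.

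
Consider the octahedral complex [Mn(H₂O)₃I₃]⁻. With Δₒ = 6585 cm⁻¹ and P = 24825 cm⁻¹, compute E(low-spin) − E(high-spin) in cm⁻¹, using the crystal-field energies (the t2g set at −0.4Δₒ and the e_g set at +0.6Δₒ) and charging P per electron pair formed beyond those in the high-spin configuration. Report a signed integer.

36480

Ligand charges: 3×(+0) from H₂O and 3×(-1) from I⁻ sum to -3; with overall charge -1, Mn is +2.
Mn sits in group 7; removing 2 electrons leaves Mn²⁺ with 7 − 2 = 5 d electrons.
High-spin d⁵ fills as t2g^3 e_g^2 with CFSE 3(−0.4) + 2(+0.6) = 0.0Δₒ = 0 cm⁻¹.
Low-spin t2g^5 e_g^0 gives -2.0Δₒ = -13170 cm⁻¹, but forming 2 extra pairs costs 2P = 49650 cm⁻¹, so E(LS) = -13170 + 49650 = 36480 cm⁻¹.
The difference is 36480 − (0) = 36480 cm⁻¹, so high-spin lies lower.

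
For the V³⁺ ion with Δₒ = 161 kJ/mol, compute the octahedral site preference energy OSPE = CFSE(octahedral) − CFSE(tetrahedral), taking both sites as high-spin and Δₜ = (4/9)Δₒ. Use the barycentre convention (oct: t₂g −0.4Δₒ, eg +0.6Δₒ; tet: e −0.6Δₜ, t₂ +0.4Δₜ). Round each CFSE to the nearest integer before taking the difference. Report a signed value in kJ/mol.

V³⁺: group 5, so d-count = 5 − 3 = 2.
Octahedral high-spin t₂g² eg⁰: CFSE = -0.8 × 161 = -129 kJ/mol.
Tetrahedral e² t₂⁰ gives -1.2Δₜ = -1.2 × (4/9) × 161 = -86 kJ/mol.
Subtracting, OSPE = -129 − (-86) = -43 kJ/mol.

-43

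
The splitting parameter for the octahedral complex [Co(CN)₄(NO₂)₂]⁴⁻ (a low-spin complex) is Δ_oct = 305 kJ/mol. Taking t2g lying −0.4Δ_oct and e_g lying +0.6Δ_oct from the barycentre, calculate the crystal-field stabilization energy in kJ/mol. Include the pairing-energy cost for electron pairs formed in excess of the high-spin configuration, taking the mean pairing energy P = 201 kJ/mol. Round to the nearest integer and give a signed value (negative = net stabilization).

Ligand charges: 4×(-1) from CN⁻ and 2×(-1) from NO₂⁻ sum to -6; with overall charge -4, Co is +2.
Co is in group 9, so Co²⁺ is d⁷ (9 − 2 = 7).
Configuration: t2g^6 e_g^1.
Orbital CFSE = 6(-0.4) + 1(0.6) = -1.8Δ_oct = -1.8 × 305 = -549 kJ/mol.
Relative to high-spin t2g^5 e_g^2 (2 paired), the low-spin configuration has 1 additional pair, contributing +1 × 201 = +201 kJ/mol.
Net CFSE = -549 + 201 = -348 kJ/mol.

-348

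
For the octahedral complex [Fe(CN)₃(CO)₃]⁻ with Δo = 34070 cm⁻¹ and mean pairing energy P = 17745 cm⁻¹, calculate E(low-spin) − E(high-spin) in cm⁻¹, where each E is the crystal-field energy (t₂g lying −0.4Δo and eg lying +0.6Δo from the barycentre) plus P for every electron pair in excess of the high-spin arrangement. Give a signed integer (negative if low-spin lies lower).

Ligand charges: 3×(-1) from CN⁻ and 3×(+0) from CO sum to -3; with overall charge -1, Fe is +2.
Group 8 minus oxidation state +2 gives a d⁶ configuration for Fe²⁺.
In the high-spin limit (t₂g⁴ eg²) the orbital term is -0.4Δo = -13628 cm⁻¹, with no excess pairing.
Low-spin t₂g⁶ eg⁰ gives -2.4Δo = -81768 cm⁻¹, but forming 2 extra pairs costs 2P = 35490 cm⁻¹, so E(LS) = -81768 + 35490 = -46278 cm⁻¹.
The difference is -46278 − (-13628) = -32650 cm⁻¹, so low-spin lies lower.

-32650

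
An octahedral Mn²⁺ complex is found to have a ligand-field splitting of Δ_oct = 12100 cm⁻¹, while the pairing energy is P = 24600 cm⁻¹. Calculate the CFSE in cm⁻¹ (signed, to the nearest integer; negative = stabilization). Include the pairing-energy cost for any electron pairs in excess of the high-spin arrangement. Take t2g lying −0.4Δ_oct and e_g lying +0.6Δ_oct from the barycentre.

Group 7 minus oxidation state +2 gives a d⁵ configuration for Mn²⁺.
Here Δ_oct < P (12100 < 24600), so the high-spin state is favoured.
That gives t2g^3 e_g^2.
Orbital CFSE = 0.0Δ_oct = 0.0 × 12100 = 0 cm⁻¹.
High-spin has no excess pairs, so no pairing correction applies.

0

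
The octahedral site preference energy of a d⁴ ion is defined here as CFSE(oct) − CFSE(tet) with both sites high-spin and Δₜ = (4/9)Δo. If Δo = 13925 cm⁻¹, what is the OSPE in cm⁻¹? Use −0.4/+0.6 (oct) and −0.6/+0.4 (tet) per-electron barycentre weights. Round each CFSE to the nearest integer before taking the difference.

-5879

Octahedral high-spin t2g^3 e_g^1: CFSE = -0.6 × 13925 = -8355 cm⁻¹.
Tetrahedral: e^2 t2^2, CFSE = 2(−0.6) + 2(+0.4) = -0.4Δₜ = -0.4 × (4/9) × 13925 = -2476 cm⁻¹.
Subtracting, OSPE = -8355 − (-2476) = -5879 cm⁻¹.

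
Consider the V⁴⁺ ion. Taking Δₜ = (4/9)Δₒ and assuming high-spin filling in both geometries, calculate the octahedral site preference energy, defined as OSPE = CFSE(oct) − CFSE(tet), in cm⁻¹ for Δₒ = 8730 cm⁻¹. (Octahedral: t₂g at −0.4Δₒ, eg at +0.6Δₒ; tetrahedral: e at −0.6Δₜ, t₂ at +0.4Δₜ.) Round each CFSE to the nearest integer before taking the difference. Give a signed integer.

Group 5 minus oxidation state +4 gives a d¹ configuration for V⁴⁺.
In an octahedral site d¹ (HS) is t2g^1 e_g^0, giving CFSE(oct) = -0.4Δₒ = -3492 cm⁻¹.
Tetrahedral e^1 t2^0 gives -0.6Δₜ = -0.6 × (4/9) × 8730 = -2328 cm⁻¹.
OSPE = CFSE(oct) − CFSE(tet) = -3492 − (-2328) = -1164 cm⁻¹.

-1164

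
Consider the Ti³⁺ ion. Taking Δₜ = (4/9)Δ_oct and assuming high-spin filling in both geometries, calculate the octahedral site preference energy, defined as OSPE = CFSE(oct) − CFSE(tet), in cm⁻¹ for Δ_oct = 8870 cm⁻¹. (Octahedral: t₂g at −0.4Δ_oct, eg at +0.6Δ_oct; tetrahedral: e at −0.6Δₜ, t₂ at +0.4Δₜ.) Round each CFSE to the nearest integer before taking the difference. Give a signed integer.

Ti³⁺: group 4, so d-count = 4 − 3 = 1.
Octahedral (high-spin): t2g^1 e_g^0, CFSE = 1(−0.4) + 0(+0.6) = -0.4Δ_oct = -0.4 × 8870 = -3548 cm⁻¹.
Tetrahedral: e^1 t2^0, CFSE = 1(−0.6) + 0(+0.4) = -0.6Δₜ = -0.6 × (4/9) × 8870 = -2365 cm⁻¹.
OSPE = -3548 − (-2365) = -1183 cm⁻¹.

-1183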